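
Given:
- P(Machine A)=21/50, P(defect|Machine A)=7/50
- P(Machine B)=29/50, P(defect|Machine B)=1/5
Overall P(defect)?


P(B) = Σ P(B|Aᵢ)×P(Aᵢ)
  7/50×21/50 = 147/2500
  1/5×29/50 = 29/250
Sum = 437/2500

P(defect) = 437/2500 ≈ 17.48%


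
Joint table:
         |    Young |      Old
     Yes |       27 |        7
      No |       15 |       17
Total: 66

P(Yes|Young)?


P(Yes|Young) = 27/(27+15) = 27/42 = 9/14

P = 9/14 ≈ 64.29%


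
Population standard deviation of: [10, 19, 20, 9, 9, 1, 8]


Mean = 76/7
  (10-76/7)²=36/49
  (19-76/7)²=3249/49
  (20-76/7)²=4096/49
  (9-76/7)²=169/49
  (9-76/7)²=169/49
  (1-76/7)²=4761/49
  (8-76/7)²=400/49
Σ(x-μ)² = 1840/7
σ² = (1840/7)/7 = 1840/49

σ = √(1840/49) ≈ 6.1279


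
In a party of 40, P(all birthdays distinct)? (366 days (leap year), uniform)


P(all different) = Π(366-i)/366 for i=0..39
= (366/366)×(365/366)×...×(327/366)
= 0.109455

P ≈ 0.1095 ≈ 10.95%


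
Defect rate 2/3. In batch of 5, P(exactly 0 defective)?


Binomial: P(X=0) = C(5,0)×p^0×(1-p)^5
= 1 × 1 × 1/243 = 1/243

P(X=0) = 1/243 ≈ 0.41%


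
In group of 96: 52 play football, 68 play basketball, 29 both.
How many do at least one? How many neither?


|A∪B| = 52+68-29 = 91
Neither = 96-91 = 5

At least one: 91; Neither: 5


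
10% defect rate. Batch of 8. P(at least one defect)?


P(all good) = (9/10)^8 = 43046721/100000000
P(≥1 defect) = 56953279/100000000

P = 56953279/100000000 ≈ 56.95%


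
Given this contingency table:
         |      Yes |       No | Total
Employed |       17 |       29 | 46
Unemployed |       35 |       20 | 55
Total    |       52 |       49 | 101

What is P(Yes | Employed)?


P(Yes | Employed) = 17/(17+29) = 17/46

P(Yes|Employed) = 17/46 ≈ 36.96%


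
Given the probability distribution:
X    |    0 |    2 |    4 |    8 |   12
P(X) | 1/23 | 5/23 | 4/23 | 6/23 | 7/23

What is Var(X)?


E[X] = 158/23
E[X²] = 1476/23
Var(X) = E[X²] - (E[X])² = 1476/23 - 24964/529 = 8984/529

Var(X) = 8984/529 ≈ 16.9830


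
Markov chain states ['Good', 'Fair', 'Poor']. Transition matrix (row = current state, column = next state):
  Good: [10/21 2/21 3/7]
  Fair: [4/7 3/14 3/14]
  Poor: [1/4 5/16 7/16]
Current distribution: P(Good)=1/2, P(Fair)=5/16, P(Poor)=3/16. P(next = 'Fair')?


P(next=Fair) = Σᵢ P(now=i)×P(i→Fair)
= 1/2×2/21 + 5/16×3/14 + 3/16×5/16
= 1/21 + 15/224 + 15/256 = 133/768

P = 133/768 ≈ 0.1732


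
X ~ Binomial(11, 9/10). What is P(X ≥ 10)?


P(X ≥ 10) = Σ P(X=i) for i=10..11
P(X=10) = 38354628411/100000000000
P(X=11) = 31381059609/100000000000
Sum = 3486784401/5000000000

P(X ≥ 10) = 3486784401/5000000000 ≈ 69.74%


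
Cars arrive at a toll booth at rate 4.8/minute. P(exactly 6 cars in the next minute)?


Poisson(λ=4.8): P(X=6) = e^(-λ)×λ^k/k!
= e^(-4.8) × 4.8^6 / 6!
≈ 0.008229747049 × 12230.590464 / 720 ≈ 0.139798

P(X=6) ≈ 0.139798 ≈ 13.98%


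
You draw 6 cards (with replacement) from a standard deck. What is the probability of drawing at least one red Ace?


P(not a red Ace) = 50/52 = 25/26
P(none in 6 draws) = (25/26)^6 = 244140625/308915776
P(≥1 red Ace) = 1 - 244140625/308915776 = 64775151/308915776

P = 64775151/308915776 ≈ 20.97%


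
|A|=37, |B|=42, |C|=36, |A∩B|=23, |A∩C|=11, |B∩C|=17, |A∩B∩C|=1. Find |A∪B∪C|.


|A∪B∪C| = 37+42+36-23-11-17+1 = 65

|A∪B∪C| = 65


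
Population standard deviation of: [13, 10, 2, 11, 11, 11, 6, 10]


Mean = 74/8 = 37/4
  (13-37/4)²=225/16
  (10-37/4)²=9/16
  (2-37/4)²=841/16
  (11-37/4)²=49/16
  (11-37/4)²=49/16
  (11-37/4)²=49/16
  (6-37/4)²=169/16
  (10-37/4)²=9/16
Σ(x-μ)² = 175/2
σ² = (175/2)/8 = 175/16

σ = √(175/16) ≈ 3.3072


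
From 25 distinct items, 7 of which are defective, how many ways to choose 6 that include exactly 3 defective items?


Choose 3 of the 7 defective items and 3 of the other 18 items:
C(7,3)×C(18,3) = 35×816 = 28560

28560


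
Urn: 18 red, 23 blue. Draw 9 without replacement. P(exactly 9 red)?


Hypergeometric: C(18,9)×C(23,0)/C(41,9)
= 48620×1/350343565 = 4/28823

P(X=9) = 4/28823 ≈ 0.01%


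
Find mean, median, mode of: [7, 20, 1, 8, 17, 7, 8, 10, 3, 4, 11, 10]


Sorted: [1, 3, 4, 7, 7, 8, 8, 10, 10, 11, 17, 20]
Mean = 106/12 = 53/6
Median = 8
Freq: {7: 2, 20: 1, 1: 1, 8: 2, 17: 1, 10: 2, 3: 1, 4: 1, 11: 1}
Mode: [7, 8, 10]

Mean=53/6, Median=8, Mode=[7, 8, 10]


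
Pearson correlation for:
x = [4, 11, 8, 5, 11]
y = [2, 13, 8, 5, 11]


n=5, Σx=39, Σy=39, Σxy=361, Σx²=347, Σy²=383
r = (5×361 - 39×39)/√((5×347 - 39²)(5×383 - 39²))
= 284/√(214×394) = 284/√84316 ≈ 284/290.3722 ≈ 0.9781

r ≈ 0.9781


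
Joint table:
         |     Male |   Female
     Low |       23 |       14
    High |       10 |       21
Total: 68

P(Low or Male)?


P(Low∨Male) = P(Low) + P(Male) - P(Low∧Male)
= (37 + 33 - 23)/68 = 47/68

P = 47/68 ≈ 69.12%


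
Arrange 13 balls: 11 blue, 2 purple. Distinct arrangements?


13!/(11!×2!) = 78

78


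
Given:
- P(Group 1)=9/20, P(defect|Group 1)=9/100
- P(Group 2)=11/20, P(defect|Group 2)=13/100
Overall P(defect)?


P(B) = Σ P(B|Aᵢ)×P(Aᵢ)
  9/100×9/20 = 81/2000
  13/100×11/20 = 143/2000
Sum = 14/125

P(defect) = 14/125 ≈ 11.20%


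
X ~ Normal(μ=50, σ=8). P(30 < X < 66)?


z₁=(30-50)/8=-2.5, z₂=(66-50)/8=2.0
P = Φ(2.0) - Φ(-2.5) = 0.977250 - 0.006210 = 0.971040 ≈ 0.9710

P(30 < X < 66) ≈ 0.9710


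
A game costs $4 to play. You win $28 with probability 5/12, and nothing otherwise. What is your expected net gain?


E[gain] = (28-4)×5/12 + (-4)×7/12
= 10 - 7/3 = 23/3

Expected net gain = $23/3 ≈ $7.67


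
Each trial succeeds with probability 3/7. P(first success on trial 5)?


Geometric: P(X=5) = (1-p)^(k-1)×p = (4/7)^4×3/7 = 768/16807

P(X=5) = 768/16807 ≈ 4.57%


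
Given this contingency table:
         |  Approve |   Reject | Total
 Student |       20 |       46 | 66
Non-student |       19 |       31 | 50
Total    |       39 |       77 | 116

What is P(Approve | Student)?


P(Approve | Student) = 20/(20+46) = 20/66 = 10/33

P(Approve|Student) = 10/33 ≈ 30.30%


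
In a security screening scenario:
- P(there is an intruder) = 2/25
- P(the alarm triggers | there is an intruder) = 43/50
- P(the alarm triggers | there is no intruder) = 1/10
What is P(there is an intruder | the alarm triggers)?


Using Bayes' theorem:
P(A|B) = P(B|A)·P(A) / P(B)

P(the alarm triggers) = 43/50 × 2/25 + 1/10 × 23/25
= 43/625 + 23/250 = 201/1250

P(there is an intruder|the alarm triggers) = (43/625) / (201/1250) = 86/201

P(there is an intruder|the alarm triggers) = 86/201 ≈ 42.79%


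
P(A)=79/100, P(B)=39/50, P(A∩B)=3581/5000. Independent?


P(A)×P(B) = 3081/5000
P(A∩B) = 3581/5000
Not equal → NOT independent

No, not independent


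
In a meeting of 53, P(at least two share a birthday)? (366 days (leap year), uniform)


P(all different) = Π(366-i)/366 for i=0..52
= 0.019079
P(match) = 1 - 0.019079 = 0.980921

P ≈ 0.9809 ≈ 98.09%


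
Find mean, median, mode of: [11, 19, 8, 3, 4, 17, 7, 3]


Sorted: [3, 3, 4, 7, 8, 11, 17, 19]
Mean = 72/8 = 9
Median = 15/2
Freq: {11: 1, 19: 1, 8: 1, 3: 2, 4: 1, 17: 1, 7: 1}
Mode: [3]

Mean=9, Median=15/2, Mode=3


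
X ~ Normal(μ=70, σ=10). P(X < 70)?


z = (70-70)/10 = 0.0
P(Z < 0.0) = 0.5000

P(X < 70) ≈ 0.5000


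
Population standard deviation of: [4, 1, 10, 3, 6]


Mean = 24/5
  (4-24/5)²=16/25
  (1-24/5)²=361/25
  (10-24/5)²=676/25
  (3-24/5)²=81/25
  (6-24/5)²=36/25
Σ(x-μ)² = 234/5
σ² = (234/5)/5 = 234/25

σ = √(234/25) ≈ 3.0594


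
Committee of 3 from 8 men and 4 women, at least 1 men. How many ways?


Count by #men:
  1M,2W: C(8,1)×C(4,2)=48
  2M,1W: C(8,2)×C(4,1)=112
  3M,0W: C(8,3)×C(4,0)=56
Total = 216

216


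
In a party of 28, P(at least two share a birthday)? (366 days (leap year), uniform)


P(all different) = Π(366-i)/366 for i=0..27
= 0.346570
P(match) = 1 - 0.346570 = 0.653430

P ≈ 0.6534 ≈ 65.34%


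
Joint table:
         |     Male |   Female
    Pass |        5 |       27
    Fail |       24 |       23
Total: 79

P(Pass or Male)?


P(Pass∨Male) = P(Pass) + P(Male) - P(Pass∧Male)
= (32 + 29 - 5)/79 = 56/79

P = 56/79 ≈ 70.89%


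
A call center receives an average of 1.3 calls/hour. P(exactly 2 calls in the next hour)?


Poisson(λ=1.3): P(X=2) = e^(-λ)×λ^k/k!
= e^(-1.3) × 1.3^2 / 2!
≈ 0.272531793 × 1.69 / 2 ≈ 0.230289

P(X=2) ≈ 0.230289 ≈ 23.03%


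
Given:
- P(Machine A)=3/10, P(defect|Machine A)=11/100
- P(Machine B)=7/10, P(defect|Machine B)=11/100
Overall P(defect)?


P(B) = Σ P(B|Aᵢ)×P(Aᵢ)
  11/100×3/10 = 33/1000
  11/100×7/10 = 77/1000
Sum = 11/100

P(defect) = 11/100 ≈ 11.00%


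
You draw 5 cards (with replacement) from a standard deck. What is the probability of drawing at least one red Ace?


P(not a red Ace) = 50/52 = 25/26
P(none in 5 draws) = (25/26)^5 = 9765625/11881376
P(≥1 red Ace) = 1 - 9765625/11881376 = 2115751/11881376

P = 2115751/11881376 ≈ 17.81%


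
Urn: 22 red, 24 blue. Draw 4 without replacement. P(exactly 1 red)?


Hypergeometric: C(22,1)×C(24,3)/C(46,4)
= 22×2024/163185 = 176/645

P(X=1) = 176/645 ≈ 27.29%


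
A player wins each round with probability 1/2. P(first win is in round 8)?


Geometric: P(X=8) = (1-p)^(k-1)×p = (1/2)^7×1/2 = 1/256

P(X=8) = 1/256 ≈ 0.39%


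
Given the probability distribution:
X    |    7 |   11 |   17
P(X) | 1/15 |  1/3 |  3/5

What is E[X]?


E[X] = Σ x·P(X=x)
= (7)×(1/15) + (11)×(1/3) + (17)×(3/5)
= 43/3

E[X] = 43/3


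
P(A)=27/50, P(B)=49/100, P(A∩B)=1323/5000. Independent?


P(A)×P(B) = 1323/5000
P(A∩B) = 1323/5000
Equal ✓ → Independent

Yes, independent


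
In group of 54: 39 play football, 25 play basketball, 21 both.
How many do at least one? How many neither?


|A∪B| = 39+25-21 = 43
Neither = 54-43 = 11

At least one: 43; Neither: 11


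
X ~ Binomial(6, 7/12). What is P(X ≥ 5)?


P(X ≥ 5) = Σ P(X=i) for i=5..6
P(X=5) = 84035/497664
P(X=6) = 117649/2985984
Sum = 621859/2985984

P(X ≥ 5) = 621859/2985984 ≈ 20.83%


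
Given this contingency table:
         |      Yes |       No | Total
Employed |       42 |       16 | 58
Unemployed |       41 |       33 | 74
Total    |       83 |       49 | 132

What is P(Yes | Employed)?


P(Yes | Employed) = 42/(42+16) = 42/58 = 21/29

P(Yes|Employed) = 21/29 ≈ 72.41%


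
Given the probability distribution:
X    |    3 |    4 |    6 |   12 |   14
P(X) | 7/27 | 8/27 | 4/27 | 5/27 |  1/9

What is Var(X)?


E[X] = 179/27
E[X²] = 1643/27
Var(X) = E[X²] - (E[X])² = 1643/27 - 32041/729 = 12320/729

Var(X) = 12320/729 ≈ 16.8999


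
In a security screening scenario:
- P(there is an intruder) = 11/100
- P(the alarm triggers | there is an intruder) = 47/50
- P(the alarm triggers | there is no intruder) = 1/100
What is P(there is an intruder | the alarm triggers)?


Using Bayes' theorem:
P(A|B) = P(B|A)·P(A) / P(B)

P(the alarm triggers) = 47/50 × 11/100 + 1/100 × 89/100
= 517/5000 + 89/10000 = 1123/10000

P(there is an intruder|the alarm triggers) = (517/5000) / (1123/10000) = 1034/1123

P(there is an intruder|the alarm triggers) = 1034/1123 ≈ 92.07%


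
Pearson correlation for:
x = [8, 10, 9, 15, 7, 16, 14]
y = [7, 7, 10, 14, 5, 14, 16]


n=7, Σx=79, Σy=73, Σxy=909, Σx²=971, Σy²=871
r = (7×909 - 79×73)/√((7×971 - 79²)(7×871 - 73²))
= 596/√(556×768) = 596/√427008 ≈ 596/653.4585 ≈ 0.9121

r ≈ 0.9121


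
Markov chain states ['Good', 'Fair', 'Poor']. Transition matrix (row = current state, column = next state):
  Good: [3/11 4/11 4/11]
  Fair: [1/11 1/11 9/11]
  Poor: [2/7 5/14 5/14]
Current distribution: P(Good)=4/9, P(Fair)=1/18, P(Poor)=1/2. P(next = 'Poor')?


P(next=Poor) = Σᵢ P(now=i)×P(i→Poor)
= 4/9×4/11 + 1/18×9/11 + 1/2×5/14
= 16/99 + 1/22 + 5/28 = 1069/2772

P = 1069/2772 ≈ 0.3856


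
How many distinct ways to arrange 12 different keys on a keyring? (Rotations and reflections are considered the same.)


Free circular arrangements: rotations and reflections both identified.
(n-1)!/2 = 11!/2 = 39916800/2 = 19958400

19958400


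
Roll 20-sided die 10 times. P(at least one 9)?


P(no 9)^10 = (19/20)^10 = 6131066257801/10240000000000
P(≥1) = 1 - 6131066257801/10240000000000 = 4108933742199/10240000000000

P = 4108933742199/10240000000000 ≈ 40.13%


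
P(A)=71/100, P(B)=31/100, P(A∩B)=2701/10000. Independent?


P(A)×P(B) = 2201/10000
P(A∩B) = 2701/10000
Not equal → NOT independent

No, not independent


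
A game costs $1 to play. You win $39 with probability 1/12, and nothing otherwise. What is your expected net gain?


E[gain] = (39-1)×1/12 + (-1)×11/12
= 19/6 - 11/12 = 9/4

Expected net gain = $9/4 ≈ $2.25


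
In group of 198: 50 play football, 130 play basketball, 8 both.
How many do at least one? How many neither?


|A∪B| = 50+130-8 = 172
Neither = 198-172 = 26

At least one: 172; Neither: 26


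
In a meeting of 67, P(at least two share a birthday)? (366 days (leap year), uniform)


P(all different) = Π(366-i)/366 for i=0..66
= 0.001590
P(match) = 1 - 0.001590 = 0.998410

P ≈ 0.9984 ≈ 99.84%


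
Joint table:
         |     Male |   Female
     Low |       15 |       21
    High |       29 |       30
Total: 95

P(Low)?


P(Low) = (15+21)/95 = 36/95

P(Low) = 36/95 ≈ 37.89%


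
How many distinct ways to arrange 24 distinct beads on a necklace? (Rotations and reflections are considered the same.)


Free circular arrangements: rotations and reflections both identified.
(n-1)!/2 = 23!/2 = 25852016738884976640000/2 = 12926008369442488320000

12926008369442488320000


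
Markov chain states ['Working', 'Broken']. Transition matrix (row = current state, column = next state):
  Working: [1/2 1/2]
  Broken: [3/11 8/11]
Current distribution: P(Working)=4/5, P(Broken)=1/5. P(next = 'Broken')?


P(next=Broken) = Σᵢ P(now=i)×P(i→Broken)
= 4/5×1/2 + 1/5×8/11
= 2/5 + 8/55 = 6/11

P = 6/11 ≈ 0.5455


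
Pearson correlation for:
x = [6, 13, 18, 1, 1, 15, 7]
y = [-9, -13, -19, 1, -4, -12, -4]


n=7, Σx=61, Σy=-60, Σxy=-776, Σx²=805, Σy²=788
r = (7×(-776) - 61×(-60))/√((7×805 - 61²)(7×788 - (-60)²))
= -1772/√(1914×1916) = -1772/√3667224 ≈ -1772/1914.9997 ≈ -0.9253

r ≈ -0.9253


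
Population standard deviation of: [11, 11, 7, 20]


Mean = 49/4
  (11-49/4)²=25/16
  (11-49/4)²=25/16
  (7-49/4)²=441/16
  (20-49/4)²=961/16
Σ(x-μ)² = 363/4
σ² = (363/4)/4 = 363/16

σ = √(363/16) ≈ 4.7631


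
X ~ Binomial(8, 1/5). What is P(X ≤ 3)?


P(X ≤ 3) = Σ P(X=i) for i=0..3
P(X=0) = 65536/390625
P(X=1) = 131072/390625
P(X=2) = 114688/390625
P(X=3) = 57344/390625
Sum = 73728/78125

P(X ≤ 3) = 73728/78125 ≈ 94.37%


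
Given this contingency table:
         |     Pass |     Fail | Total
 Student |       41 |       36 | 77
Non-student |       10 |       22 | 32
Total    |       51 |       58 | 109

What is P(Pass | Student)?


P(Pass | Student) = 41/(41+36) = 41/77

P(Pass|Student) = 41/77 ≈ 53.25%


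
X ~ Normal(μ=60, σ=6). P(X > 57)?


z = (57-60)/6 = -0.5
P(X > 57) = 1 - P(Z ≤ -0.5) = 1 - 0.3085 = 0.6915

P(X > 57) ≈ 0.6915


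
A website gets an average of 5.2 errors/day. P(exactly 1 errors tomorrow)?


Poisson(λ=5.2): P(X=1) = e^(-λ)×λ^k/k!
= e^(-5.2) × 5.2^1 / 1!
≈ 0.005516564421 × 5.2 / 1 ≈ 0.028686

P(X=1) ≈ 0.028686 ≈ 2.87%


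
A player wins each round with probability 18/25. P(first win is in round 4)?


Geometric: P(X=4) = (1-p)^(k-1)×p = (7/25)^3×18/25 = 6174/390625

P(X=4) = 6174/390625 ≈ 1.58%


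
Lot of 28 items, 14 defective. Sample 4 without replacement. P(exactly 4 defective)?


Hypergeometric: C(14,4)×C(14,0)/C(28,4)
= 1001×1/20475 = 11/225

P(X=4) = 11/225 ≈ 4.89%


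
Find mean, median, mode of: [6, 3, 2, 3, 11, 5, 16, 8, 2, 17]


Sorted: [2, 2, 3, 3, 5, 6, 8, 11, 16, 17]
Mean = 73/10
Median = 11/2
Freq: {6: 1, 3: 2, 2: 2, 11: 1, 5: 1, 16: 1, 8: 1, 17: 1}
Mode: [2, 3]

Mean=73/10, Median=11/2, Mode=[2, 3]


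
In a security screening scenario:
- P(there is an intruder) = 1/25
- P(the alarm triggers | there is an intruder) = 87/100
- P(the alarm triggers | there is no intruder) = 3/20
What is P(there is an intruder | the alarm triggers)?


Using Bayes' theorem:
P(A|B) = P(B|A)·P(A) / P(B)

P(the alarm triggers) = 87/100 × 1/25 + 3/20 × 24/25
= 87/2500 + 18/125 = 447/2500

P(there is an intruder|the alarm triggers) = (87/2500) / (447/2500) = 29/149

P(there is an intruder|the alarm triggers) = 29/149 ≈ 19.46%


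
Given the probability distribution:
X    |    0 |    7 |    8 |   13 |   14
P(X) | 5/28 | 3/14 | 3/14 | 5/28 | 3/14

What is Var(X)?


E[X] = 239/28
E[X²] = 2699/28
Var(X) = E[X²] - (E[X])² = 2699/28 - 57121/784 = 18451/784

Var(X) = 18451/784 ≈ 23.5344


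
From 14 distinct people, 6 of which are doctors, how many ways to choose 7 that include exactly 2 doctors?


Choose 2 of the 6 doctors and 5 of the other 8 people:
C(6,2)×C(8,5) = 15×56 = 840

840


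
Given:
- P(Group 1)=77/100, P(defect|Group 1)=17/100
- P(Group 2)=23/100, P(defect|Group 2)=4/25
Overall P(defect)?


P(B) = Σ P(B|Aᵢ)×P(Aᵢ)
  17/100×77/100 = 1309/10000
  4/25×23/100 = 23/625
Sum = 1677/10000

P(defect) = 1677/10000 ≈ 16.77%


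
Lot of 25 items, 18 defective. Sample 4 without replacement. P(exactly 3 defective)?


Hypergeometric: C(18,3)×C(7,1)/C(25,4)
= 816×7/12650 = 2856/6325

P(X=3) = 2856/6325 ≈ 45.15%


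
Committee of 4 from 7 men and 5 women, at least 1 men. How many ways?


Count by #men:
  1M,3W: C(7,1)×C(5,3)=70
  2M,2W: C(7,2)×C(5,2)=210
  3M,1W: C(7,3)×C(5,1)=175
  4M,0W: C(7,4)×C(5,0)=35
Total = 490

490


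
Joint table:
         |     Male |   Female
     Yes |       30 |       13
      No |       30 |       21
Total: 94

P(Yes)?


P(Yes) = (30+13)/94 = 43/94

P(Yes) = 43/94 ≈ 45.74%


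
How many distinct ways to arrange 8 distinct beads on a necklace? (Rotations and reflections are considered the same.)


Free circular arrangements: rotations and reflections both identified.
(n-1)!/2 = 7!/2 = 5040/2 = 2520

2520


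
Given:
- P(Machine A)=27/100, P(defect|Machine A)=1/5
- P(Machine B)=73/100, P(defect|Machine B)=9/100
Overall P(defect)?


P(B) = Σ P(B|Aᵢ)×P(Aᵢ)
  1/5×27/100 = 27/500
  9/100×73/100 = 657/10000
Sum = 1197/10000

P(defect) = 1197/10000 ≈ 11.97%


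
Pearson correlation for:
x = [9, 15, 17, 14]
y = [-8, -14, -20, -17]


n=4, Σx=55, Σy=-59, Σxy=-860, Σx²=791, Σy²=949
r = (4×(-860) - 55×(-59))/√((4×791 - 55²)(4×949 - (-59)²))
= -195/√(139×315) = -195/√43785 ≈ -195/209.2487 ≈ -0.9319

r ≈ -0.9319


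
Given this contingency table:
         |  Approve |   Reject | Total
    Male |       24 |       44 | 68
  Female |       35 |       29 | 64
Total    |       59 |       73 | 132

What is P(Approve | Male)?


P(Approve | Male) = 24/(24+44) = 24/68 = 6/17

P(Approve|Male) = 6/17 ≈ 35.29%


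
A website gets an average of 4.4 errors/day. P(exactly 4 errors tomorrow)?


Poisson(λ=4.4): P(X=4) = e^(-λ)×λ^k/k!
= e^(-4.4) × 4.4^4 / 4!
≈ 0.0122773399 × 374.8096 / 24 ≈ 0.191736

P(X=4) ≈ 0.191736 ≈ 19.17%


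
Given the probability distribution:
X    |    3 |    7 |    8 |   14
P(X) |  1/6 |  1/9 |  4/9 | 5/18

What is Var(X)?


E[X] = 157/18
E[X²] = 539/6
Var(X) = E[X²] - (E[X])² = 539/6 - 24649/324 = 4457/324

Var(X) = 4457/324 ≈ 13.7562


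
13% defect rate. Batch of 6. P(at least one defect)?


P(all good) = (87/100)^6 = 433626201009/1000000000000
P(≥1 defect) = 566373798991/1000000000000

P = 566373798991/1000000000000 ≈ 56.64%


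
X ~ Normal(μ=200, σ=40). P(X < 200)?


z = (200-200)/40 = 0.0
P(Z < 0.0) = 0.5000

P(X < 200) ≈ 0.5000


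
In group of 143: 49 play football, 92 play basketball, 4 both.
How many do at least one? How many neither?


|A∪B| = 49+92-4 = 137
Neither = 143-137 = 6

At least one: 137; Neither: 6


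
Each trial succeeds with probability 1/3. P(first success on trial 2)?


Geometric: P(X=2) = (1-p)^(k-1)×p = (2/3)^1×1/3 = 2/9

P(X=2) = 2/9 ≈ 22.22%


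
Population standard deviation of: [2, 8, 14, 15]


Mean = 39/4
  (2-39/4)²=961/16
  (8-39/4)²=49/16
  (14-39/4)²=289/16
  (15-39/4)²=441/16
Σ(x-μ)² = 435/4
σ² = (435/4)/4 = 435/16

σ = √(435/16) ≈ 5.2142


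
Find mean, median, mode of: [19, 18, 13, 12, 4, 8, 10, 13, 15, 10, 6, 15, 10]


Sorted: [4, 6, 8, 10, 10, 10, 12, 13, 13, 15, 15, 18, 19]
Mean = 153/13
Median = 12
Freq: {19: 1, 18: 1, 13: 2, 12: 1, 4: 1, 8: 1, 10: 3, 15: 2, 6: 1}
Mode: [10]

Mean=153/13, Median=12, Mode=10


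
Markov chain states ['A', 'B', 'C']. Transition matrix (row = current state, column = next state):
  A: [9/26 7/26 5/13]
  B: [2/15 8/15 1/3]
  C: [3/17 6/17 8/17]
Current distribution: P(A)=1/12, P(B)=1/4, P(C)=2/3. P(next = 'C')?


P(next=C) = Σᵢ P(now=i)×P(i→C)
= 1/12×5/13 + 1/4×1/3 + 2/3×8/17
= 5/156 + 1/12 + 16/51 = 569/1326

P = 569/1326 ≈ 0.4291


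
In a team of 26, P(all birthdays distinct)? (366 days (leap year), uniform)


P(all different) = Π(366-i)/366 for i=0..25
= (366/366)×(365/366)×...×(341/366)
= 0.402786

P ≈ 0.4028 ≈ 40.28%


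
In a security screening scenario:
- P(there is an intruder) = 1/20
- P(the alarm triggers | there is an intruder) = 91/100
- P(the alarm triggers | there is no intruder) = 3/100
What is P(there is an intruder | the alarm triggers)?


Using Bayes' theorem:
P(A|B) = P(B|A)·P(A) / P(B)

P(the alarm triggers) = 91/100 × 1/20 + 3/100 × 19/20
= 91/2000 + 57/2000 = 37/500

P(there is an intruder|the alarm triggers) = (91/2000) / (37/500) = 91/148

P(there is an intruder|the alarm triggers) = 91/148 ≈ 61.49%


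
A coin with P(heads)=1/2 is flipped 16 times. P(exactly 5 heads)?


Binomial: P(X=5) = C(16,5)×p^5×(1-p)^11
= 4368 × 1/32 × 1/2048 = 273/4096

P(X=5) = 273/4096 ≈ 6.67%


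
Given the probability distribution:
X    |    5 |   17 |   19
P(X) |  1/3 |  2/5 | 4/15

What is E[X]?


E[X] = Σ x·P(X=x)
= (5)×(1/3) + (17)×(2/5) + (19)×(4/15)
= 203/15

E[X] = 203/15


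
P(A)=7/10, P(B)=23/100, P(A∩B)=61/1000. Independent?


P(A)×P(B) = 161/1000
P(A∩B) = 61/1000
Not equal → NOT independent

No, not independent


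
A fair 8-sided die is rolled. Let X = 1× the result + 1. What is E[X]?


E[die] = (1+8)/2 = 9/2
E[X] = 1×9/2 + 1 = 11/2

E[X] = 11/2


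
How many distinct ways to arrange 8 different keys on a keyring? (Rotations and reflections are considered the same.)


Free circular arrangements: rotations and reflections both identified.
(n-1)!/2 = 7!/2 = 5040/2 = 2520

2520


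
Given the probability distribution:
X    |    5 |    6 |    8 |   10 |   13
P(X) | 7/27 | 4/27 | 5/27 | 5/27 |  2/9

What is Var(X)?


E[X] = 227/27
E[X²] = 2153/27
Var(X) = E[X²] - (E[X])² = 2153/27 - 51529/729 = 6602/729

Var(X) = 6602/729 ≈ 9.0562


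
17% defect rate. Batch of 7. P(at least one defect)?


P(all good) = (83/100)^7 = 27136050989627/100000000000000
P(≥1 defect) = 72863949010373/100000000000000

P = 72863949010373/100000000000000 ≈ 72.86%


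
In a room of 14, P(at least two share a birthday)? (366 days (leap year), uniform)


P(all different) = Π(366-i)/366 for i=0..13
= 0.777440
P(match) = 1 - 0.777440 = 0.222560

P ≈ 0.2226 ≈ 22.26%


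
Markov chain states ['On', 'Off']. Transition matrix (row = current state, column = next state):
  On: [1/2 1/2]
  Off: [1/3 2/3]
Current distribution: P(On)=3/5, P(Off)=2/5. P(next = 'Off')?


P(next=Off) = Σᵢ P(now=i)×P(i→Off)
= 3/5×1/2 + 2/5×2/3
= 3/10 + 4/15 = 17/30

P = 17/30 ≈ 0.5667


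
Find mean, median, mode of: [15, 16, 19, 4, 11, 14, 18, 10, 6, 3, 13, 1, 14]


Sorted: [1, 3, 4, 6, 10, 11, 13, 14, 14, 15, 16, 18, 19]
Mean = 144/13
Median = 13
Freq: {15: 1, 16: 1, 19: 1, 4: 1, 11: 1, 14: 2, 18: 1, 10: 1, 6: 1, 3: 1, 13: 1, 1: 1}
Mode: [14]

Mean=144/13, Median=13, Mode=14


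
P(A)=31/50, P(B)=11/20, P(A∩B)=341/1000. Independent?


P(A)×P(B) = 341/1000
P(A∩B) = 341/1000
Equal ✓ → Independent

Yes, independent


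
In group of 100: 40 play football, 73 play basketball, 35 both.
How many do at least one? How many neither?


|A∪B| = 40+73-35 = 78
Neither = 100-78 = 22

At least one: 78; Neither: 22


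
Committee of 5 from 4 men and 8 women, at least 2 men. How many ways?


Count by #men:
  2M,3W: C(4,2)×C(8,3)=336
  3M,2W: C(4,3)×C(8,2)=112
  4M,1W: C(4,4)×C(8,1)=8
Total = 456

456


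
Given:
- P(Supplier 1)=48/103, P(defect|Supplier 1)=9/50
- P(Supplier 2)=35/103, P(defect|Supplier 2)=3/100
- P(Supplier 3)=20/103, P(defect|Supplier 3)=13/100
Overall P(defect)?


P(B) = Σ P(B|Aᵢ)×P(Aᵢ)
  9/50×48/103 = 216/2575
  3/100×35/103 = 21/2060
  13/100×20/103 = 13/515
Sum = 1229/10300

P(defect) = 1229/10300 ≈ 11.93%


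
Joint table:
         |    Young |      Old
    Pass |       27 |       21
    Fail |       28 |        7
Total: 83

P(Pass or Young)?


P(Pass∨Young) = P(Pass) + P(Young) - P(Pass∧Young)
= (48 + 55 - 27)/83 = 76/83

P = 76/83 ≈ 91.57%


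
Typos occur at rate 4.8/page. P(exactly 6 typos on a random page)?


Poisson(λ=4.8): P(X=6) = e^(-λ)×λ^k/k!
= e^(-4.8) × 4.8^6 / 6!
≈ 0.008229747049 × 12230.590464 / 720 ≈ 0.139798

P(X=6) ≈ 0.139798 ≈ 13.98%


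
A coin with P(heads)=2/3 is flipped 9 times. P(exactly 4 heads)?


Binomial: P(X=4) = C(9,4)×p^4×(1-p)^5
= 126 × 16/81 × 1/243 = 224/2187

P(X=4) = 224/2187 ≈ 10.24%


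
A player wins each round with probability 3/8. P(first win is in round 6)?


Geometric: P(X=6) = (1-p)^(k-1)×p = (5/8)^5×3/8 = 9375/262144

P(X=6) = 9375/262144 ≈ 3.58%


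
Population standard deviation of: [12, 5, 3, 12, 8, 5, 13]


Mean = 58/7
  (12-58/7)²=676/49
  (5-58/7)²=529/49
  (3-58/7)²=1369/49
  (12-58/7)²=676/49
  (8-58/7)²=4/49
  (5-58/7)²=529/49
  (13-58/7)²=1089/49
Σ(x-μ)² = 696/7
σ² = (696/7)/7 = 696/49

σ = √(696/49) ≈ 3.7688


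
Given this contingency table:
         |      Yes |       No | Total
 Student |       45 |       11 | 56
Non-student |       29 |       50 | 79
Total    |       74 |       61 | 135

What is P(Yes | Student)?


P(Yes | Student) = 45/(45+11) = 45/56

P(Yes|Student) = 45/56 ≈ 80.36%


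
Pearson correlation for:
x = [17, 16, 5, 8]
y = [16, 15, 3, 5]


n=4, Σx=46, Σy=39, Σxy=567, Σx²=634, Σy²=515
r = (4×567 - 46×39)/√((4×634 - 46²)(4×515 - 39²))
= 474/√(420×539) = 474/√226380 ≈ 474/475.7941 ≈ 0.9962

r ≈ 0.9962


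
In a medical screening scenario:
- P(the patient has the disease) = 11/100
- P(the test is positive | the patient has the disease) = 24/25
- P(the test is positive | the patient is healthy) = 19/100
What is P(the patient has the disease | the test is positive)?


Using Bayes' theorem:
P(A|B) = P(B|A)·P(A) / P(B)

P(the test is positive) = 24/25 × 11/100 + 19/100 × 89/100
= 66/625 + 1691/10000 = 2747/10000

P(the patient has the disease|the test is positive) = (66/625) / (2747/10000) = 1056/2747

P(the patient has the disease|the test is positive) = 1056/2747 ≈ 38.44%


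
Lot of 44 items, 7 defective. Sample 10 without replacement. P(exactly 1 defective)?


Hypergeometric: C(7,1)×C(37,9)/C(44,10)
= 7×124403620/2481256778 = 152830/435461

P(X=1) = 152830/435461 ≈ 35.10%


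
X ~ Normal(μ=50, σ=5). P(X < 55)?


z = (55-50)/5 = 1.0
P(Z < 1.0) = 0.8413

P(X < 55) ≈ 0.8413


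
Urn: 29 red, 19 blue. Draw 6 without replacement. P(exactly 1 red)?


Hypergeometric: C(29,1)×C(19,5)/C(48,6)
= 29×11628/12271512 = 28101/1022626

P(X=1) = 28101/1022626 ≈ 2.75%


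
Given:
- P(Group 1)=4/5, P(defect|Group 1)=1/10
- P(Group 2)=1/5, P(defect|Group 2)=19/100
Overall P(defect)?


P(B) = Σ P(B|Aᵢ)×P(Aᵢ)
  1/10×4/5 = 2/25
  19/100×1/5 = 19/500
Sum = 59/500

P(defect) = 59/500 ≈ 11.80%


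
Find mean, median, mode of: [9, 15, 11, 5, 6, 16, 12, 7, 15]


Sorted: [5, 6, 7, 9, 11, 12, 15, 15, 16]
Mean = 96/9 = 32/3
Median = 11
Freq: {9: 1, 15: 2, 11: 1, 5: 1, 6: 1, 16: 1, 12: 1, 7: 1}
Mode: [15]

Mean=32/3, Median=11, Mode=15


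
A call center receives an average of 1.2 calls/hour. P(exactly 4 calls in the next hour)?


Poisson(λ=1.2): P(X=4) = e^(-λ)×λ^k/k!
= e^(-1.2) × 1.2^4 / 4!
≈ 0.3011942119 × 2.0736 / 24 ≈ 0.026023

P(X=4) ≈ 0.026023 ≈ 2.60%


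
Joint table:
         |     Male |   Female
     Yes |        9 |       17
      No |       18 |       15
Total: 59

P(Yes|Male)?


P(Yes|Male) = 9/(9+18) = 9/27 = 1/3

P = 1/3 ≈ 33.33%


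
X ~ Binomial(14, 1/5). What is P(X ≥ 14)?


P(X ≥ 14) = Σ P(X=i) for i=14..14
P(X=14) = 1/6103515625
Sum = 1/6103515625

P(X ≥ 14) = 1/6103515625 ≈ 0.00%


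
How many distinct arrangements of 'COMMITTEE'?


Letters: 9, freq: {'C': 1, 'O': 1, 'M': 2, 'I': 1, 'T': 2, 'E': 2}
9!/(1!×1!×2!×1!×2!×2!) = 362880/8 = 45360

45360


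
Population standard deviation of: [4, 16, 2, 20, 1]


Mean = 43/5
  (4-43/5)²=529/25
  (16-43/5)²=1369/25
  (2-43/5)²=1089/25
  (20-43/5)²=3249/25
  (1-43/5)²=1444/25
Σ(x-μ)² = 1536/5
σ² = (1536/5)/5 = 1536/25

σ = √(1536/25) ≈ 7.8384


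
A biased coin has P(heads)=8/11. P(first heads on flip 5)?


Geometric: P(X=5) = (1-p)^(k-1)×p = (3/11)^4×8/11 = 648/161051

P(X=5) = 648/161051 ≈ 0.40%


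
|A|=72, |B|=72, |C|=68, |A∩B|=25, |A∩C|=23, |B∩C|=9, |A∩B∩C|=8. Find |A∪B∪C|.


|A∪B∪C| = 72+72+68-25-23-9+8 = 163

|A∪B∪C| = 163


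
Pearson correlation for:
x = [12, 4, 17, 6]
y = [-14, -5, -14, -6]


n=4, Σx=39, Σy=-39, Σxy=-462, Σx²=485, Σy²=453
r = (4×(-462) - 39×(-39))/√((4×485 - 39²)(4×453 - (-39)²))
= -327/√(419×291) = -327/√121929 ≈ -327/349.1833 ≈ -0.9365

r ≈ -0.9365


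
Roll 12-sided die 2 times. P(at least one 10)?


P(no 10)^2 = (11/12)^2 = 121/144
P(≥1) = 1 - 121/144 = 23/144

P = 23/144 ≈ 15.97%


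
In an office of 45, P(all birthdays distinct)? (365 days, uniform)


P(all different) = Π(365-i)/365 for i=0..44
= (365/365)×(364/365)×...×(321/365)
= 0.059024

P ≈ 0.0590 ≈ 5.90%


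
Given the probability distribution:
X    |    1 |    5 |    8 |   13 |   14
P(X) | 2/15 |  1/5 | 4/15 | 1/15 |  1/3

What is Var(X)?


E[X] = 44/5
E[X²] = 494/5
Var(X) = E[X²] - (E[X])² = 494/5 - 1936/25 = 534/25

Var(X) = 534/25 ≈ 21.3600


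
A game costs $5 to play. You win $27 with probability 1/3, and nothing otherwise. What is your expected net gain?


E[gain] = (27-5)×1/3 + (-5)×2/3
= 22/3 - 10/3 = 4

Expected net gain = $4 ≈ $4.00


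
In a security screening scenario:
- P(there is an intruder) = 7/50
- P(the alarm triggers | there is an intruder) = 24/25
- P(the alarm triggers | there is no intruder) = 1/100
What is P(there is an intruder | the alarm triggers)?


Using Bayes' theorem:
P(A|B) = P(B|A)·P(A) / P(B)

P(the alarm triggers) = 24/25 × 7/50 + 1/100 × 43/50
= 84/625 + 43/5000 = 143/1000

P(there is an intruder|the alarm triggers) = (84/625) / (143/1000) = 672/715

P(there is an intruder|the alarm triggers) = 672/715 ≈ 93.99%


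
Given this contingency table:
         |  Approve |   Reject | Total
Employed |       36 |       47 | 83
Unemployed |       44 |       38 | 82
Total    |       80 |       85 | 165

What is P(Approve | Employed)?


P(Approve | Employed) = 36/(36+47) = 36/83

P(Approve|Employed) = 36/83 ≈ 43.37%


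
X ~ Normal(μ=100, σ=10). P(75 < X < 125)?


z₁=(75-100)/10=-2.5, z₂=(125-100)/10=2.5
P = Φ(2.5) - Φ(-2.5) = 0.993790 - 0.006210 = 0.987580 ≈ 0.9876

P(75 < X < 125) ≈ 0.9876


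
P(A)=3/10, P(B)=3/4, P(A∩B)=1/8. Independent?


P(A)×P(B) = 9/40
P(A∩B) = 1/8
Not equal → NOT independent

No, not independent


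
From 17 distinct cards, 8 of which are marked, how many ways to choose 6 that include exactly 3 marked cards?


Choose 3 of the 8 marked cards and 3 of the other 9 cards:
C(8,3)×C(9,3) = 56×84 = 4704

4704


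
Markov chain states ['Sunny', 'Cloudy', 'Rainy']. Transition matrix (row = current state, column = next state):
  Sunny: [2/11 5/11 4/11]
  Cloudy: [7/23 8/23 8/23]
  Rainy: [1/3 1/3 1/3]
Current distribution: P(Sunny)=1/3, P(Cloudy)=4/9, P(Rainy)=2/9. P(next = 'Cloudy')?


P(next=Cloudy) = Σᵢ P(now=i)×P(i→Cloudy)
= 1/3×5/11 + 4/9×8/23 + 2/9×1/3
= 5/33 + 32/207 + 2/27 = 2597/6831

P = 2597/6831 ≈ 0.3802


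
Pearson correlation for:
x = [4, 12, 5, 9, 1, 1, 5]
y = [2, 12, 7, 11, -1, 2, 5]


n=7, Σx=37, Σy=38, Σxy=312, Σx²=293, Σy²=348
r = (7×312 - 37×38)/√((7×293 - 37²)(7×348 - 38²))
= 778/√(682×992) = 778/√676544 ≈ 778/822.5229 ≈ 0.9459

r ≈ 0.9459


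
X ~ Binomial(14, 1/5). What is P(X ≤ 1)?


P(X ≤ 1) = Σ P(X=i) for i=0..1
P(X=0) = 268435456/6103515625
P(X=1) = 939524096/6103515625
Sum = 1207959552/6103515625

P(X ≤ 1) = 1207959552/6103515625 ≈ 19.79%


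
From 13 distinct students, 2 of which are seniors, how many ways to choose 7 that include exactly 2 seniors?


Choose 2 of the 2 seniors and 5 of the other 11 students:
C(2,2)×C(11,5) = 1×462 = 462

462


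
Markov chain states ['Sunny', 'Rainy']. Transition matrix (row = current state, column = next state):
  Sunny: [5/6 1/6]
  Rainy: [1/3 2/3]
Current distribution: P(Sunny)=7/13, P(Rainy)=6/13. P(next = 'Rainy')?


P(next=Rainy) = Σᵢ P(now=i)×P(i→Rainy)
= 7/13×1/6 + 6/13×2/3
= 7/78 + 4/13 = 31/78

P = 31/78 ≈ 0.3974


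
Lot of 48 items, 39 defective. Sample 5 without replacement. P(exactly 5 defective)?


Hypergeometric: C(39,5)×C(9,0)/C(48,5)
= 575757×1/1712304 = 63973/190256

P(X=5) = 63973/190256 ≈ 33.62%


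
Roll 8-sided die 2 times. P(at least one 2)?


P(no 2)^2 = (7/8)^2 = 49/64
P(≥1) = 1 - 49/64 = 15/64

P = 15/64 ≈ 23.44%


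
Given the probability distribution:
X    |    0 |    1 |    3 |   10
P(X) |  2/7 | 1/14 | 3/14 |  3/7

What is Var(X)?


E[X] = 5
E[X²] = 314/7
Var(X) = E[X²] - (E[X])² = 314/7 - 25 = 139/7

Var(X) = 139/7 ≈ 19.8571


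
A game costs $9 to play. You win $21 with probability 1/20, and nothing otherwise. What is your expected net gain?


E[gain] = (21-9)×1/20 + (-9)×19/20
= 3/5 - 171/20 = -159/20

Expected net gain = $-159/20 ≈ $-7.95


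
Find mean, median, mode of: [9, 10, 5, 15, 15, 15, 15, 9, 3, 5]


Sorted: [3, 5, 5, 9, 9, 10, 15, 15, 15, 15]
Mean = 101/10
Median = 19/2
Freq: {9: 2, 10: 1, 5: 2, 15: 4, 3: 1}
Mode: [15]

Mean=101/10, Median=19/2, Mode=15


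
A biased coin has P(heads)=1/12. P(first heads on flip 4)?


Geometric: P(X=4) = (1-p)^(k-1)×p = (11/12)^3×1/12 = 1331/20736

P(X=4) = 1331/20736 ≈ 6.42%


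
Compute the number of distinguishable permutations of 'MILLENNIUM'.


Letters: 10, freq: {'M': 2, 'I': 2, 'L': 2, 'E': 1, 'N': 2, 'U': 1}
10!/(2!×2!×2!×1!×2!×1!) = 3628800/16 = 226800

226800


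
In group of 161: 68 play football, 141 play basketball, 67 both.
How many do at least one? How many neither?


|A∪B| = 68+141-67 = 142
Neither = 161-142 = 19

At least one: 142; Neither: 19


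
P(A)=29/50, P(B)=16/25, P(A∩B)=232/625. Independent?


P(A)×P(B) = 232/625
P(A∩B) = 232/625
Equal ✓ → Independent

Yes, independent


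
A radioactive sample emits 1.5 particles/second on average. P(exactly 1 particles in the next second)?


Poisson(λ=1.5): P(X=1) = e^(-λ)×λ^k/k!
= e^(-1.5) × 1.5^1 / 1!
≈ 0.2231301601 × 1.5 / 1 ≈ 0.334695

P(X=1) ≈ 0.334695 ≈ 33.47%


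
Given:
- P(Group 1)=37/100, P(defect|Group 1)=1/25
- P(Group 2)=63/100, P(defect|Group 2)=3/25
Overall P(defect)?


P(B) = Σ P(B|Aᵢ)×P(Aᵢ)
  1/25×37/100 = 37/2500
  3/25×63/100 = 189/2500
Sum = 113/1250

P(defect) = 113/1250 ≈ 9.04%


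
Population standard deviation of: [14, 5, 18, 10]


Mean = 47/4
  (14-47/4)²=81/16
  (5-47/4)²=729/16
  (18-47/4)²=625/16
  (10-47/4)²=49/16
Σ(x-μ)² = 371/4
σ² = (371/4)/4 = 371/16

σ = √(371/16) ≈ 4.8153


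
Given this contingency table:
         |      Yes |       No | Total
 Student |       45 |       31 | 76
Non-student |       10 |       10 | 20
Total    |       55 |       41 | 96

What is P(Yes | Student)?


P(Yes | Student) = 45/(45+31) = 45/76

P(Yes|Student) = 45/76 ≈ 59.21%


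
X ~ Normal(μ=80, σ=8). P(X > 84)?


z = (84-80)/8 = 0.5
P(X > 84) = 1 - P(Z ≤ 0.5) = 1 - 0.6915 = 0.3085

P(X > 84) ≈ 0.3085


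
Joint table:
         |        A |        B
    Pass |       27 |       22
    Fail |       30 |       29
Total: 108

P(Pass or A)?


P(Pass∨A) = P(Pass) + P(A) - P(Pass∧A)
= (49 + 57 - 27)/108 = 79/108

P = 79/108 ≈ 73.15%


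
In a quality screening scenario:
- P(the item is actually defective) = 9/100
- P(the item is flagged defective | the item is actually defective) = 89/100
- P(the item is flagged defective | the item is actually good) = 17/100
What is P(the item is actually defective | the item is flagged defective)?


Using Bayes' theorem:
P(A|B) = P(B|A)·P(A) / P(B)

P(the item is flagged defective) = 89/100 × 9/100 + 17/100 × 91/100
= 801/10000 + 1547/10000 = 587/2500

P(the item is actually defective|the item is flagged defective) = (801/10000) / (587/2500) = 801/2348

P(the item is actually defective|the item is flagged defective) = 801/2348 ≈ 34.11%


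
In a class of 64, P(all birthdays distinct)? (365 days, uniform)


P(all different) = Π(365-i)/365 for i=0..63
= (365/365)×(364/365)×...×(302/365)
= 0.002810

P ≈ 0.0028 ≈ 0.28%


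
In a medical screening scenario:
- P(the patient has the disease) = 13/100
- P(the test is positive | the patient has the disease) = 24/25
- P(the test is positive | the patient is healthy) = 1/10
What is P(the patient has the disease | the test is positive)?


Using Bayes' theorem:
P(A|B) = P(B|A)·P(A) / P(B)

P(the test is positive) = 24/25 × 13/100 + 1/10 × 87/100
= 78/625 + 87/1000 = 1059/5000

P(the patient has the disease|the test is positive) = (78/625) / (1059/5000) = 208/353

P(the patient has the disease|the test is positive) = 208/353 ≈ 58.92%


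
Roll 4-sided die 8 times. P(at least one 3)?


P(no 3)^8 = (3/4)^8 = 6561/65536
P(≥1) = 1 - 6561/65536 = 58975/65536

P = 58975/65536 ≈ 89.99%


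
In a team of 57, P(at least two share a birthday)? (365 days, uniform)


P(all different) = Π(365-i)/365 for i=0..56
= 0.009878
P(match) = 1 - 0.009878 = 0.990122

P ≈ 0.9901 ≈ 99.01%


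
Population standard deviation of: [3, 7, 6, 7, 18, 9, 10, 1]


Mean = 61/8
  (3-61/8)²=1369/64
  (7-61/8)²=25/64
  (6-61/8)²=169/64
  (7-61/8)²=25/64
  (18-61/8)²=6889/64
  (9-61/8)²=121/64
  (10-61/8)²=361/64
  (1-61/8)²=2809/64
Σ(x-μ)² = 1471/8
σ² = (1471/8)/8 = 1471/64

σ = √(1471/64) ≈ 4.7942


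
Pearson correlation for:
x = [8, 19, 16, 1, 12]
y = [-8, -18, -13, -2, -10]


n=5, Σx=56, Σy=-51, Σxy=-736, Σx²=826, Σy²=661
r = (5×(-736) - 56×(-51))/√((5×826 - 56²)(5×661 - (-51)²))
= -824/√(994×704) = -824/√699776 ≈ -824/836.5262 ≈ -0.9850

r ≈ -0.9850


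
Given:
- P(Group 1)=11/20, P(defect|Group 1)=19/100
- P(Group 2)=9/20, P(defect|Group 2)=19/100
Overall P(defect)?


P(B) = Σ P(B|Aᵢ)×P(Aᵢ)
  19/100×11/20 = 209/2000
  19/100×9/20 = 171/2000
Sum = 19/100

P(defect) = 19/100 ≈ 19.00%


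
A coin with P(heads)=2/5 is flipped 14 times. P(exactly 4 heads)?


Binomial: P(X=4) = C(14,4)×p^4×(1-p)^10
= 1001 × 16/625 × 59049/9765625 = 945728784/6103515625

P(X=4) = 945728784/6103515625 ≈ 15.49%
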